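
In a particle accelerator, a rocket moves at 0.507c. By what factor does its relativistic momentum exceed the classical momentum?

p_rel = γmv, p_class = mv
Ratio = γ = 1/√(1 - 0.507²)
= 1/√(0.742951) = 1.160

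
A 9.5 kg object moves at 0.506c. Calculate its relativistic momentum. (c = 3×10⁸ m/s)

γ = 1/√(1 - 0.506²) = 1.1594
v = 0.506 × 3×10⁸ = 1.518×10⁸ m/s
p = γmv = 1.1594 × 9.5 × 1.518×10⁸ = 1.672×10⁹ kg·m/s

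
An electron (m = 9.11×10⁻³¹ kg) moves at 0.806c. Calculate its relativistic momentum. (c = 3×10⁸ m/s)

γ = 1/√(1 - 0.806²) = 1.689
v = 0.806 × 3×10⁸ = 2.418×10⁸ m/s
p = γmv = 1.689 × 9.11×10⁻³¹ × 2.418×10⁸ = 3.721×10⁻²² kg·m/s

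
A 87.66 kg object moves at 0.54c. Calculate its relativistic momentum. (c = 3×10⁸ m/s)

γ = 1/√(1 - 0.54²) = 1.188
v = 0.54 × 3×10⁸ = 1.620×10⁸ m/s
p = γmv = 1.188 × 87.66 × 1.620×10⁸ = 1.687×10¹⁰ kg·m/s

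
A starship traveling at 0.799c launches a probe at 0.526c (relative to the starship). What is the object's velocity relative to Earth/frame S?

u = (u' + v)/(1 + u'v/c²)
Numerator: 0.526 + 0.799 = 1.325
Denominator: 1 + 0.420274 = 1.420274
u = 1.325/1.420274 = 0.9329c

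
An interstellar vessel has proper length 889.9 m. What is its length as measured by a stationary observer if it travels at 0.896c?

Proper length L₀ = 889.9 m
γ = 1/√(1 - 0.896²) = 2.252
L = L₀/γ = 889.9/2.252 = 395.2 m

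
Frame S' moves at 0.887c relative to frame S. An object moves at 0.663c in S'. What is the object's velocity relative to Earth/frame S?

u = (u' + v)/(1 + u'v/c²)
Numerator: 0.663 + 0.887 = 1.55
Denominator: 1 + 0.588081 = 1.588081
u = 1.55/1.588081 = 0.9760c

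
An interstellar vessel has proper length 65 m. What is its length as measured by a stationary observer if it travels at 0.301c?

Proper length L₀ = 65 m
γ = 1/√(1 - 0.301²) = 1.0486
L = L₀/γ = 65/1.0486 = 61.99 m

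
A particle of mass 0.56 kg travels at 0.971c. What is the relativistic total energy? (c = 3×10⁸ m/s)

γ = 1/√(1 - 0.971²) = 4.183
mc² = 0.56 × (3×10⁸)² = 5.040×10¹⁶ J
E = γmc² = 4.183 × 5.040×10¹⁶ = 2.108×10¹⁷ J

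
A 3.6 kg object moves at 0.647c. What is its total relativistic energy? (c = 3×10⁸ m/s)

γ = 1/√(1 - 0.647²) = 1.3115
mc² = 3.6 × (3×10⁸)² = 3.240×10¹⁷ J
E = γmc² = 1.3115 × 3.240×10¹⁷ = 4.249×10¹⁷ J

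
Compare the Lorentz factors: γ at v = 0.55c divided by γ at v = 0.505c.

γ₁ = 1/√(1 - 0.55²) = 1.197
γ₂ = 1/√(1 - 0.505²) = 1.159
γ₁/γ₂ = 1.197/1.159 = 1.033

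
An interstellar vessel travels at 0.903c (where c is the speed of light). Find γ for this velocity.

v/c = 0.903, so (v/c)² = 0.815409
1 - (v/c)² = 0.184591
γ = 1/√(0.184591) = 2.328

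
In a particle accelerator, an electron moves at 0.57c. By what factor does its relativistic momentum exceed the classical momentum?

p_rel = γmv, p_class = mv
Ratio = γ = 1/√(1 - 0.57²)
= 1/√(0.6751) = 1.217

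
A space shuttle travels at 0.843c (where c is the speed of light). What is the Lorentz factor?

v/c = 0.843, so (v/c)² = 0.710649
1 - (v/c)² = 0.289351
γ = 1/√(0.289351) = 1.859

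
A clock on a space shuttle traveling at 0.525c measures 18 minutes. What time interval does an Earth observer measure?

Proper time Δt₀ = 18 minutes
γ = 1/√(1 - 0.525²) = 1.175
Δt = γΔt₀ = 1.175 × 18 = 21.15 minutes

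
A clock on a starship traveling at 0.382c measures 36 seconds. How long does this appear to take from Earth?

Proper time Δt₀ = 36 seconds
γ = 1/√(1 - 0.382²) = 1.082
Δt = γΔt₀ = 1.082 × 36 = 38.95 seconds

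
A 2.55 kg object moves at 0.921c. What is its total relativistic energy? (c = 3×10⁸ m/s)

γ = 1/√(1 - 0.921²) = 2.567
mc² = 2.55 × (3×10⁸)² = 2.295×10¹⁷ J
E = γmc² = 2.567 × 2.295×10¹⁷ = 5.891×10¹⁷ J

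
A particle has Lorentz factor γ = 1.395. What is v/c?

From γ = 1/√(1 - v²/c²):
1/γ² = 1/1.395² = 0.5139
v²/c² = 1 - 0.5139 = 0.4861
v/c = √(0.4861) = 0.6972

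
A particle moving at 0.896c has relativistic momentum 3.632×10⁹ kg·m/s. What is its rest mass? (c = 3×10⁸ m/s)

γ = 1/√(1 - 0.896²) = 2.252
v = 0.896 × 3×10⁸ = 2.688×10⁸ m/s
m = p/(γv) = 3.632×10⁹/(2.252 × 2.688×10⁸) = 6.000 kg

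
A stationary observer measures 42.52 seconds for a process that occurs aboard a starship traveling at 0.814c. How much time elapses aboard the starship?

Dilated time Δt = 42.52 seconds
γ = 1/√(1 - 0.814²) = 1.7216
Δt₀ = Δt/γ = 42.52/1.7216 = 24.70 seconds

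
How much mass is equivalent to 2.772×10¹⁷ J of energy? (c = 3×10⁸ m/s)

From E = mc², we get m = E/c²
c² = (3×10⁸)² = 9×10¹⁶ m²/s²
m = 2.772×10¹⁷ / 9×10¹⁶ = 3.080 kg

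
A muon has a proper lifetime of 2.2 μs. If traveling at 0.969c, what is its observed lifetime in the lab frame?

Proper lifetime τ₀ = 2.2 μs
γ = 1/√(1 - 0.969²) = 4.0476
τ = γτ₀ = 4.0476 × 2.2 μs = 8.905 μs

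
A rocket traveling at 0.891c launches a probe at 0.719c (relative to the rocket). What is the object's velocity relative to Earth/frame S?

u = (u' + v)/(1 + u'v/c²)
Numerator: 0.719 + 0.891 = 1.61
Denominator: 1 + 0.640629 = 1.640629
u = 1.61/1.640629 = 0.9813c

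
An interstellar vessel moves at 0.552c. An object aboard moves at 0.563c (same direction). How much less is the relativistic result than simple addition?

Classical: u' + v = 0.563 + 0.552 = 1.115c
Relativistic: u = (0.563 + 0.552)/(1 + 0.310776) = 1.115/1.310776 = 0.8506c
Difference: 1.115 - 0.8506 = 0.2644c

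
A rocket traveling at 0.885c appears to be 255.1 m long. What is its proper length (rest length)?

Contracted length L = 255.1 m
γ = 1/√(1 - 0.885²) = 2.1478
L₀ = γL = 2.1478 × 255.1 = 547.9 m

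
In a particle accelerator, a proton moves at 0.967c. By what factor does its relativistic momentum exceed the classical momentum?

p_rel = γmv, p_class = mv
Ratio = γ = 1/√(1 - 0.967²)
= 1/√(0.064911) = 3.925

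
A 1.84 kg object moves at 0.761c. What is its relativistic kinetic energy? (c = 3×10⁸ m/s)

γ = 1/√(1 - 0.761²) = 1.5414
γ - 1 = 0.5414
KE = (γ-1)mc² = 0.5414 × 1.84 × (3×10⁸)² = 8.966×10¹⁶ J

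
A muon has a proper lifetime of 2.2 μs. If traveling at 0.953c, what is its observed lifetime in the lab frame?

Proper lifetime τ₀ = 2.2 μs
γ = 1/√(1 - 0.953²) = 3.30065
τ = γτ₀ = 3.30065 × 2.2 μs = 7.261 μs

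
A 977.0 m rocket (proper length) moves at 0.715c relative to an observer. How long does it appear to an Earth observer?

Proper length L₀ = 977.0 m
γ = 1/√(1 - 0.715²) = 1.4304
L = L₀/γ = 977.0/1.4304 = 683.0 m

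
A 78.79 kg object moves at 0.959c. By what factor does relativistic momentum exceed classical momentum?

p_rel = γmv, p_class = mv
Ratio = γ = 1/√(1 - 0.959²) = 3.529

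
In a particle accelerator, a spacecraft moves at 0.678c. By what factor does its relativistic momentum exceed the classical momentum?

p_rel = γmv, p_class = mv
Ratio = γ = 1/√(1 - 0.678²)
= 1/√(0.540316) = 1.360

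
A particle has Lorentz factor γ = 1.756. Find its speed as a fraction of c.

From γ = 1/√(1 - v²/c²):
1/γ² = 1/1.756² = 0.3243
v²/c² = 1 - 0.3243 = 0.6757
v/c = √(0.6757) = 0.8220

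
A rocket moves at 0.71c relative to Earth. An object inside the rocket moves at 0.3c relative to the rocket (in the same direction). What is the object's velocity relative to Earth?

u = (u' + v)/(1 + u'v/c²)
Numerator: 0.3 + 0.71 = 1.01
Denominator: 1 + 0.213 = 1.213
u = 1.01/1.213 = 0.8326c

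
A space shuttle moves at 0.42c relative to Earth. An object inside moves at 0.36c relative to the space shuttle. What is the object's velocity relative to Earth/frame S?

u = (u' + v)/(1 + u'v/c²)
Numerator: 0.36 + 0.42 = 0.78
Denominator: 1 + 0.1512 = 1.1512
u = 0.78/1.1512 = 0.6776c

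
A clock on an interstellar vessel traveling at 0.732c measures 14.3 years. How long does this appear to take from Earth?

Proper time Δt₀ = 14.3 years
γ = 1/√(1 - 0.732²) = 1.468
Δt = γΔt₀ = 1.468 × 14.3 = 20.99 years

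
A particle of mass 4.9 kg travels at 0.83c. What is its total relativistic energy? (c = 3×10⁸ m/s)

γ = 1/√(1 - 0.83²) = 1.793
mc² = 4.9 × (3×10⁸)² = 4.410×10¹⁷ J
E = γmc² = 1.793 × 4.410×10¹⁷ = 7.907×10¹⁷ J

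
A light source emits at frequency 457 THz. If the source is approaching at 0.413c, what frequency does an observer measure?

β = v/c = 0.413
(1+β)/(1-β) = 1.413/0.587 = 2.407
Doppler factor = √(2.407) = 1.5515
f_obs = 457 × 1.5515 = 709.0 THz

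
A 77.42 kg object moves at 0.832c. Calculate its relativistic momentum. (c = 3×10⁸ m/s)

γ = 1/√(1 - 0.832²) = 1.8025
v = 0.832 × 3×10⁸ = 2.496×10⁸ m/s
p = γmv = 1.8025 × 77.42 × 2.496×10⁸ = 3.483×10¹⁰ kg·m/s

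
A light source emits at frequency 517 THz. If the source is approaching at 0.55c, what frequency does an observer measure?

β = v/c = 0.55
(1+β)/(1-β) = 1.55/0.45 = 3.4444
Doppler factor = √(3.4444) = 1.8559
f_obs = 517 × 1.8559 = 959.5 THz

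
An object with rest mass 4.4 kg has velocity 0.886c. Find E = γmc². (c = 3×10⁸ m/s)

γ = 1/√(1 - 0.886²) = 2.1566
mc² = 4.4 × (3×10⁸)² = 3.960×10¹⁷ J
E = γmc² = 2.1566 × 3.960×10¹⁷ = 8.540×10¹⁷ J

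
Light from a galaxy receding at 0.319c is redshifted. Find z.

β = 0.319
(1+β)/(1-β) = 1.319/0.681 = 1.9369
√(1.9369) = 1.3917
z = 1.3917 - 1 = 0.3917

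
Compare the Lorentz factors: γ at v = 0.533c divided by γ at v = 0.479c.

γ₁ = 1/√(1 - 0.533²) = 1.1819
γ₂ = 1/√(1 - 0.479²) = 1.1392
γ₁/γ₂ = 1.1819/1.1392 = 1.037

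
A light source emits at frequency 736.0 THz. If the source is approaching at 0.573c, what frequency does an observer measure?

β = v/c = 0.573
(1+β)/(1-β) = 1.573/0.427 = 3.6838
Doppler factor = √(3.6838) = 1.9193
f_obs = 736.0 × 1.9193 = 1413 THz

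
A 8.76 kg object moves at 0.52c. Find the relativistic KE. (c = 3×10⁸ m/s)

γ = 1/√(1 - 0.52²) = 1.1707
γ - 1 = 0.1707
KE = (γ-1)mc² = 0.1707 × 8.76 × (3×10⁸)² = 1.346×10¹⁷ J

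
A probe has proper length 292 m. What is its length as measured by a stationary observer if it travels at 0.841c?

Proper length L₀ = 292 m
γ = 1/√(1 - 0.841²) = 1.848
L = L₀/γ = 292/1.848 = 158.0 m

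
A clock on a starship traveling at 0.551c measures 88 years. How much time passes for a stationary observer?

Proper time Δt₀ = 88 years
γ = 1/√(1 - 0.551²) = 1.1983
Δt = γΔt₀ = 1.1983 × 88 = 105.5 years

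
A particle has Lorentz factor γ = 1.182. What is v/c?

From γ = 1/√(1 - v²/c²):
1/γ² = 1/1.182² = 0.7158
v²/c² = 1 - 0.7158 = 0.2842
v/c = √(0.2842) = 0.5331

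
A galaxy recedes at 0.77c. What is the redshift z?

β = 0.77
(1+β)/(1-β) = 1.77/0.23 = 7.696
√(7.696) = 2.774
z = 2.774 - 1 = 1.774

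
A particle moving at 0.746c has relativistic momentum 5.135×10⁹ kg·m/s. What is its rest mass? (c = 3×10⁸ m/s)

γ = 1/√(1 - 0.746²) = 1.502
v = 0.746 × 3×10⁸ = 2.238×10⁸ m/s
m = p/(γv) = 5.135×10⁹/(1.502 × 2.238×10⁸) = 15.28 kg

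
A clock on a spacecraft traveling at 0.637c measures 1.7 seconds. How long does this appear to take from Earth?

Proper time Δt₀ = 1.7 seconds
γ = 1/√(1 - 0.637²) = 1.297
Δt = γΔt₀ = 1.297 × 1.7 = 2.205 seconds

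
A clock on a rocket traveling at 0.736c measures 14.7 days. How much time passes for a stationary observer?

Proper time Δt₀ = 14.7 days
γ = 1/√(1 - 0.736²) = 1.477
Δt = γΔt₀ = 1.477 × 14.7 = 21.71 days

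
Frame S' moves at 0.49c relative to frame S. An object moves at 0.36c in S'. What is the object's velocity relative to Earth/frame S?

u = (u' + v)/(1 + u'v/c²)
Numerator: 0.36 + 0.49 = 0.85
Denominator: 1 + 0.1764 = 1.1764
u = 0.85/1.1764 = 0.7225c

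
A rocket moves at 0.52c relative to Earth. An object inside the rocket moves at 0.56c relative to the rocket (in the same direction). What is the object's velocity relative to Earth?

u = (u' + v)/(1 + u'v/c²)
Numerator: 0.56 + 0.52 = 1.08
Denominator: 1 + 0.2912 = 1.2912
u = 1.08/1.2912 = 0.8364c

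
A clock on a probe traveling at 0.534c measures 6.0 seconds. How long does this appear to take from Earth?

Proper time Δt₀ = 6.0 seconds
γ = 1/√(1 - 0.534²) = 1.1828
Δt = γΔt₀ = 1.1828 × 6.0 = 7.097 seconds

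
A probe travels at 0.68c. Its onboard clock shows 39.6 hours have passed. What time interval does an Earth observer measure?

Proper time Δt₀ = 39.6 hours
γ = 1/√(1 - 0.68²) = 1.364
Δt = γΔt₀ = 1.364 × 39.6 = 54.01 hours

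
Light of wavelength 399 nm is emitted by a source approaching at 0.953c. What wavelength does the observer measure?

β = 0.953
Wavelength Doppler factor = √(0.047/1.953) = √(0.024066) = 0.15513
λ_obs = 399 × 0.15513 = 61.90 nm (blueshift)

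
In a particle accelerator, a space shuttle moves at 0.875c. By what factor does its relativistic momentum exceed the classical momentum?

p_rel = γmv, p_class = mv
Ratio = γ = 1/√(1 - 0.875²)
= 1/√(0.234375) = 2.066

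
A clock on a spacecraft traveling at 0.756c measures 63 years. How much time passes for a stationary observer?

Proper time Δt₀ = 63 years
γ = 1/√(1 - 0.756²) = 1.5277
Δt = γΔt₀ = 1.5277 × 63 = 96.25 years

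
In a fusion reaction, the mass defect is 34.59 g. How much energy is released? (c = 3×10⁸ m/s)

Convert mass defect: Δm = 34.59 g = 0.03459 kg
E = Δm·c² = 0.03459 × (3×10⁸)²
= 0.03459 × 9×10¹⁶ = 3.113×10¹⁵ J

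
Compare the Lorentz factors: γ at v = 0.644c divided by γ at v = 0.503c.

γ₁ = 1/√(1 - 0.644²) = 1.307
γ₂ = 1/√(1 - 0.503²) = 1.157
γ₁/γ₂ = 1.307/1.157 = 1.130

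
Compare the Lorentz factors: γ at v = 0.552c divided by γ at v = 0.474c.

γ₁ = 1/√(1 - 0.552²) = 1.1993
γ₂ = 1/√(1 - 0.474²) = 1.1357
γ₁/γ₂ = 1.1993/1.1357 = 1.056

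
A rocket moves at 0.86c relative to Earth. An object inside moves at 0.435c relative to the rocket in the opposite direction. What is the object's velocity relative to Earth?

Object's velocity in rocket frame is u' = -0.435c
u = (u' + v)/(1 + u'v/c²) = (v - 0.435)/(1 - 0.435·v/c²)
Numerator: 0.86 - 0.435 = 0.425
Denominator: 1 - 0.3741 = 0.6259
u = 0.425/0.6259 = 0.6790c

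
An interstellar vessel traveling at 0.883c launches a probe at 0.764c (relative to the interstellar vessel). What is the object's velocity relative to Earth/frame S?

u = (u' + v)/(1 + u'v/c²)
Numerator: 0.764 + 0.883 = 1.647
Denominator: 1 + 0.674612 = 1.674612
u = 1.647/1.674612 = 0.9835c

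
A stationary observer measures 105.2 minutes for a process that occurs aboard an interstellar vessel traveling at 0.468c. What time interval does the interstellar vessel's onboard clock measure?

Dilated time Δt = 105.2 minutes
γ = 1/√(1 - 0.468²) = 1.1316
Δt₀ = Δt/γ = 105.2/1.1316 = 92.97 minutes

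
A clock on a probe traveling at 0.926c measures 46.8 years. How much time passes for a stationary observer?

Proper time Δt₀ = 46.8 years
γ = 1/√(1 - 0.926²) = 2.649
Δt = γΔt₀ = 2.649 × 46.8 = 124.0 years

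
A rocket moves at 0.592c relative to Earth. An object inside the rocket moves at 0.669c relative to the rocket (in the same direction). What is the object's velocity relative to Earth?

u = (u' + v)/(1 + u'v/c²)
Numerator: 0.669 + 0.592 = 1.261
Denominator: 1 + 0.396048 = 1.396048
u = 1.261/1.396048 = 0.9033c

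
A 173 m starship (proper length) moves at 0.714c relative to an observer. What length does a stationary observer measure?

Proper length L₀ = 173 m
γ = 1/√(1 - 0.714²) = 1.428
L = L₀/γ = 173/1.428 = 121.1 m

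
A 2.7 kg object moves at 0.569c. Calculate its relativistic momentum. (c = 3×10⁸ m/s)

γ = 1/√(1 - 0.569²) = 1.21605
v = 0.569 × 3×10⁸ = 1.707×10⁸ m/s
p = γmv = 1.21605 × 2.7 × 1.707×10⁸ = 5.605×10⁸ kg·m/s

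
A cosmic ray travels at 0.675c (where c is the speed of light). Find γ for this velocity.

v/c = 0.675, so (v/c)² = 0.455625
1 - (v/c)² = 0.544375
γ = 1/√(0.544375) = 1.355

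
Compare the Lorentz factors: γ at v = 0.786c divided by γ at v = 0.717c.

γ₁ = 1/√(1 - 0.786²) = 1.618
γ₂ = 1/√(1 - 0.717²) = 1.435
γ₁/γ₂ = 1.618/1.435 = 1.128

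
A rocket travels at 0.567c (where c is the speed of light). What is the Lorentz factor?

v/c = 0.567, so (v/c)² = 0.321489
1 - (v/c)² = 0.678511
γ = 1/√(0.678511) = 1.214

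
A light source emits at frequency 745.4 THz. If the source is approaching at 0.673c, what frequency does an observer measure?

β = v/c = 0.673
(1+β)/(1-β) = 1.673/0.327 = 5.116
Doppler factor = √(5.116) = 2.262
f_obs = 745.4 × 2.262 = 1686 THz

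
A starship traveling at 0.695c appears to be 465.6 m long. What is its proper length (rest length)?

Contracted length L = 465.6 m
γ = 1/√(1 - 0.695²) = 1.391
L₀ = γL = 1.391 × 465.6 = 647.6 m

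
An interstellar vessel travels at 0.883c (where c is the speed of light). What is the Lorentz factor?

v/c = 0.883, so (v/c)² = 0.779689
1 - (v/c)² = 0.220311
γ = 1/√(0.220311) = 2.131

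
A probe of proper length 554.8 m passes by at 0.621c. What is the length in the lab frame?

Proper length L₀ = 554.8 m
γ = 1/√(1 - 0.621²) = 1.2758
L = L₀/γ = 554.8/1.2758 = 434.9 m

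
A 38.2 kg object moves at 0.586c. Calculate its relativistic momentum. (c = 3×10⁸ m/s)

γ = 1/√(1 - 0.586²) = 1.2341
v = 0.586 × 3×10⁸ = 1.758×10⁸ m/s
p = γmv = 1.2341 × 38.2 × 1.758×10⁸ = 8.288×10⁹ kg·m/s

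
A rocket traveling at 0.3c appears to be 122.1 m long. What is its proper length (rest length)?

Contracted length L = 122.1 m
γ = 1/√(1 - 0.3²) = 1.048
L₀ = γL = 1.048 × 122.1 = 128.0 m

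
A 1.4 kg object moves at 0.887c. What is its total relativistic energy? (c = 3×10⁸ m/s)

γ = 1/√(1 - 0.887²) = 2.166
mc² = 1.4 × (3×10⁸)² = 1.260×10¹⁷ J
E = γmc² = 2.166 × 1.260×10¹⁷ = 2.729×10¹⁷ J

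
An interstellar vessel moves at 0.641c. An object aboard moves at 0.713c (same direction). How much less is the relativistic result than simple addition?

Classical: u' + v = 0.713 + 0.641 = 1.354c
Relativistic: u = (0.713 + 0.641)/(1 + 0.457033) = 1.354/1.457033 = 0.9293c
Difference: 1.354 - 0.9293 = 0.4247c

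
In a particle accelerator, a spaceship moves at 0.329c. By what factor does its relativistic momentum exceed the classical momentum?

p_rel = γmv, p_class = mv
Ratio = γ = 1/√(1 - 0.329²)
= 1/√(0.891759) = 1.059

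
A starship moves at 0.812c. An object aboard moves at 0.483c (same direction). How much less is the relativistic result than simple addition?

Classical: u' + v = 0.483 + 0.812 = 1.295c
Relativistic: u = (0.483 + 0.812)/(1 + 0.392196) = 1.295/1.392196 = 0.9302c
Difference: 1.295 - 0.9302 = 0.3648c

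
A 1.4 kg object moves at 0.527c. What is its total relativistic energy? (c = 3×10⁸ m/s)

γ = 1/√(1 - 0.527²) = 1.177
mc² = 1.4 × (3×10⁸)² = 1.260×10¹⁷ J
E = γmc² = 1.177 × 1.260×10¹⁷ = 1.483×10¹⁷ J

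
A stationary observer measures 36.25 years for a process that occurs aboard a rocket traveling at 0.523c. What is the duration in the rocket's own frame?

Dilated time Δt = 36.25 years
γ = 1/√(1 - 0.523²) = 1.173
Δt₀ = Δt/γ = 36.25/1.173 = 30.90 years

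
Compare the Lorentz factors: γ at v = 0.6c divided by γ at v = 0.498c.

γ₁ = 1/√(1 - 0.6²) = 1.250
γ₂ = 1/√(1 - 0.498²) = 1.153
γ₁/γ₂ = 1.250/1.153 = 1.084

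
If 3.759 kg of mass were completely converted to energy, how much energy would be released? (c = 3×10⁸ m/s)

Using E = mc²:
c² = (3×10⁸)² = 9×10¹⁶ m²/s²
E = 3.759 × 9×10¹⁶ = 3.383×10¹⁷ J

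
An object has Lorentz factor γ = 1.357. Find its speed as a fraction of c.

From γ = 1/√(1 - v²/c²):
1/γ² = 1/1.357² = 0.54305
v²/c² = 1 - 0.54305 = 0.45695
v/c = √(0.45695) = 0.6760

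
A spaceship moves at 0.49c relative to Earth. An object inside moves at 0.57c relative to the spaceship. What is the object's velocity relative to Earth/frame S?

u = (u' + v)/(1 + u'v/c²)
Numerator: 0.57 + 0.49 = 1.06
Denominator: 1 + 0.2793 = 1.2793
u = 1.06/1.2793 = 0.8286c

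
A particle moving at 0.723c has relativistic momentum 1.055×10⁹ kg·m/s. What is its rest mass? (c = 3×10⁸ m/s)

γ = 1/√(1 - 0.723²) = 1.4475
v = 0.723 × 3×10⁸ = 2.169×10⁸ m/s
m = p/(γv) = 1.055×10⁹/(1.4475 × 2.169×10⁸) = 3.360 kg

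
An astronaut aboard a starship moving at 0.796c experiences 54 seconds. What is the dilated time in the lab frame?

Proper time Δt₀ = 54 seconds
γ = 1/√(1 - 0.796²) = 1.652
Δt = γΔt₀ = 1.652 × 54 = 89.21 seconds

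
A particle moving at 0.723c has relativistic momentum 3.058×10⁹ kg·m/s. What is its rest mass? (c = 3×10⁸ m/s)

γ = 1/√(1 - 0.723²) = 1.4475
v = 0.723 × 3×10⁸ = 2.169×10⁸ m/s
m = p/(γv) = 3.058×10⁹/(1.4475 × 2.169×10⁸) = 9.740 kg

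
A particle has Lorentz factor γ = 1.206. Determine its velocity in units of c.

From γ = 1/√(1 - v²/c²):
1/γ² = 1/1.206² = 0.68755
v²/c² = 1 - 0.68755 = 0.31245
v/c = √(0.31245) = 0.5590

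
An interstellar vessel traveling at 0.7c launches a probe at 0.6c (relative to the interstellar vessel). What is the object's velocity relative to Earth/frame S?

u = (u' + v)/(1 + u'v/c²)
Numerator: 0.6 + 0.7 = 1.3
Denominator: 1 + 0.42 = 1.42
u = 1.3/1.42 = 0.9155c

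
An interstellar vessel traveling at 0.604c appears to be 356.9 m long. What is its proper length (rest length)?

Contracted length L = 356.9 m
γ = 1/√(1 - 0.604²) = 1.2547
L₀ = γL = 1.2547 × 356.9 = 447.8 m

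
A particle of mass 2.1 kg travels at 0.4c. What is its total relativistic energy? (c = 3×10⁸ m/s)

γ = 1/√(1 - 0.4²) = 1.091
mc² = 2.1 × (3×10⁸)² = 1.890×10¹⁷ J
E = γmc² = 1.091 × 1.890×10¹⁷ = 2.062×10¹⁷ J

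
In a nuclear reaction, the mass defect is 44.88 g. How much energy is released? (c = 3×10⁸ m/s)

Convert mass defect: Δm = 44.88 g = 0.04488 kg
E = Δm·c² = 0.04488 × (3×10⁸)²
= 0.04488 × 9×10¹⁶ = 4.039×10¹⁵ J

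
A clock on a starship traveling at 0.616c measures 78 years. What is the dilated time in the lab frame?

Proper time Δt₀ = 78 years
γ = 1/√(1 - 0.616²) = 1.26944
Δt = γΔt₀ = 1.26944 × 78 = 99.02 years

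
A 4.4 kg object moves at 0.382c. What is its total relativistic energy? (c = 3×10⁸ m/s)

γ = 1/√(1 - 0.382²) = 1.082
mc² = 4.4 × (3×10⁸)² = 3.960×10¹⁷ J
E = γmc² = 1.082 × 3.960×10¹⁷ = 4.285×10¹⁷ J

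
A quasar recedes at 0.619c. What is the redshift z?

β = 0.619
(1+β)/(1-β) = 1.619/0.381 = 4.249
√(4.249) = 2.061
z = 2.061 - 1 = 1.061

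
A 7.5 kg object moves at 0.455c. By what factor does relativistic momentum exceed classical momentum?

p_rel = γmv, p_class = mv
Ratio = γ = 1/√(1 - 0.455²) = 1.123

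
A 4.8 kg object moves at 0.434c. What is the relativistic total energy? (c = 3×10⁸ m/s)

γ = 1/√(1 - 0.434²) = 1.110
mc² = 4.8 × (3×10⁸)² = 4.320×10¹⁷ J
E = γmc² = 1.110 × 4.320×10¹⁷ = 4.795×10¹⁷ J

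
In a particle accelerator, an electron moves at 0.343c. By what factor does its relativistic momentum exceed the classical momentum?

p_rel = γmv, p_class = mv
Ratio = γ = 1/√(1 - 0.343²)
= 1/√(0.882351) = 1.065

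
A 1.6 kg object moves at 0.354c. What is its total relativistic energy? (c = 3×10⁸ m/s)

γ = 1/√(1 - 0.354²) = 1.0692
mc² = 1.6 × (3×10⁸)² = 1.440×10¹⁷ J
E = γmc² = 1.0692 × 1.440×10¹⁷ = 1.540×10¹⁷ J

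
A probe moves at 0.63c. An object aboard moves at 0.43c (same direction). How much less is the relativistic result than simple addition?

Classical: u' + v = 0.43 + 0.63 = 1.06c
Relativistic: u = (0.43 + 0.63)/(1 + 0.2709) = 1.06/1.2709 = 0.8341c
Difference: 1.06 - 0.8341 = 0.2259c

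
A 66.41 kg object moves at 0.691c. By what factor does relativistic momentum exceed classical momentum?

p_rel = γmv, p_class = mv
Ratio = γ = 1/√(1 - 0.691²) = 1.383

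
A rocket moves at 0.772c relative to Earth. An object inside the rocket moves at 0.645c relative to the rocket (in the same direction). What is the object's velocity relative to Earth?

u = (u' + v)/(1 + u'v/c²)
Numerator: 0.645 + 0.772 = 1.417
Denominator: 1 + 0.49794 = 1.49794
u = 1.417/1.49794 = 0.9460c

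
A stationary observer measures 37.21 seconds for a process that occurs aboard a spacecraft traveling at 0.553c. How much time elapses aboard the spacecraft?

Dilated time Δt = 37.21 seconds
γ = 1/√(1 - 0.553²) = 1.2002
Δt₀ = Δt/γ = 37.21/1.2002 = 31.00 seconds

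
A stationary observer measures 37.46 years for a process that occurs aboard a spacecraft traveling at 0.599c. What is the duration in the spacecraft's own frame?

Dilated time Δt = 37.46 years
γ = 1/√(1 - 0.599²) = 1.2488
Δt₀ = Δt/γ = 37.46/1.2488 = 30.00 years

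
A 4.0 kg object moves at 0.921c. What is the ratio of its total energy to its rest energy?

E = γmc², E₀ = mc²
E/E₀ = γ = 1/√(1 - 0.921²) = 2.567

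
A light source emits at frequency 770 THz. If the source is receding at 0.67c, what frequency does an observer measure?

β = v/c = 0.67
(1-β)/(1+β) = 0.33/1.67 = 0.1976
Doppler factor = √(0.1976) = 0.4445
f_obs = 770 × 0.4445 = 342.3 THz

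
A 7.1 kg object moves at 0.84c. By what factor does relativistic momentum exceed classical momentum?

p_rel = γmv, p_class = mv
Ratio = γ = 1/√(1 - 0.84²) = 1.843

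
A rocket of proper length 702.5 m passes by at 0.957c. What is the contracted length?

Proper length L₀ = 702.5 m
γ = 1/√(1 - 0.957²) = 3.447
L = L₀/γ = 702.5/3.447 = 203.8 m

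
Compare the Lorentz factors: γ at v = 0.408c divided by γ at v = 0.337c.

γ₁ = 1/√(1 - 0.408²) = 1.095
γ₂ = 1/√(1 - 0.337²) = 1.062
γ₁/γ₂ = 1.095/1.062 = 1.031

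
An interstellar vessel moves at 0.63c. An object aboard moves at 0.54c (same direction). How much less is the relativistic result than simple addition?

Classical: u' + v = 0.54 + 0.63 = 1.17c
Relativistic: u = (0.54 + 0.63)/(1 + 0.3402) = 1.17/1.3402 = 0.8730c
Difference: 1.17 - 0.8730 = 0.2970c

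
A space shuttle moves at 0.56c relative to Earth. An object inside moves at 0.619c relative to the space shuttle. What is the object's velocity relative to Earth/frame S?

u = (u' + v)/(1 + u'v/c²)
Numerator: 0.619 + 0.56 = 1.179
Denominator: 1 + 0.34664 = 1.34664
u = 1.179/1.34664 = 0.8755c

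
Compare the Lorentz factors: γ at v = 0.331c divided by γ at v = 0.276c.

γ₁ = 1/√(1 - 0.331²) = 1.060
γ₂ = 1/√(1 - 0.276²) = 1.040
γ₁/γ₂ = 1.060/1.040 = 1.019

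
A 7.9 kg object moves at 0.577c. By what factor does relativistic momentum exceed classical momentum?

p_rel = γmv, p_class = mv
Ratio = γ = 1/√(1 - 0.577²) = 1.224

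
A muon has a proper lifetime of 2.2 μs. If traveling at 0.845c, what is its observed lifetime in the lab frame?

Proper lifetime τ₀ = 2.2 μs
γ = 1/√(1 - 0.845²) = 1.870
τ = γτ₀ = 1.870 × 2.2 μs = 4.114 μs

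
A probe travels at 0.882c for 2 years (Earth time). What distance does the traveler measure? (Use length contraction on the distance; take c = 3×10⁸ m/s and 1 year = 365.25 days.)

Earth distance: d = v × t = 0.882c × 2 yr = 1.670×10¹⁶ m
γ = 2.122
d' = d/γ = 1.670×10¹⁶/2.122 = 7.870×10¹⁵ m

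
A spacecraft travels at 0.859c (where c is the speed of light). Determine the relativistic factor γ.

v/c = 0.859, so (v/c)² = 0.737881
1 - (v/c)² = 0.262119
γ = 1/√(0.262119) = 1.953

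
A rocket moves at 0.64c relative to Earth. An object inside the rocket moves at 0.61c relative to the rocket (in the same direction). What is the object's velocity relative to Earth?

u = (u' + v)/(1 + u'v/c²)
Numerator: 0.61 + 0.64 = 1.25
Denominator: 1 + 0.3904 = 1.3904
u = 1.25/1.3904 = 0.8990c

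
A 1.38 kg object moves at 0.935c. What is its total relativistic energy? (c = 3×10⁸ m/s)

γ = 1/√(1 - 0.935²) = 2.820
mc² = 1.38 × (3×10⁸)² = 1.242×10¹⁷ J
E = γmc² = 2.820 × 1.242×10¹⁷ = 3.502×10¹⁷ J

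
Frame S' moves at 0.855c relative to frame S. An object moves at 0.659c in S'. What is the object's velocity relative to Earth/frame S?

u = (u' + v)/(1 + u'v/c²)
Numerator: 0.659 + 0.855 = 1.514
Denominator: 1 + 0.563445 = 1.563445
u = 1.514/1.563445 = 0.9684c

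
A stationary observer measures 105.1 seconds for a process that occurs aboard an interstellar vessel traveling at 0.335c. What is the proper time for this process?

Dilated time Δt = 105.1 seconds
γ = 1/√(1 - 0.335²) = 1.0613
Δt₀ = Δt/γ = 105.1/1.0613 = 99.03 seconds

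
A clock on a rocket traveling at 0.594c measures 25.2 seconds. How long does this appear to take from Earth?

Proper time Δt₀ = 25.2 seconds
γ = 1/√(1 - 0.594²) = 1.2431
Δt = γΔt₀ = 1.2431 × 25.2 = 31.33 seconds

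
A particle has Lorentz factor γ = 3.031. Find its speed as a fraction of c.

From γ = 1/√(1 - v²/c²):
1/γ² = 1/3.031² = 0.1088
v²/c² = 1 - 0.1088 = 0.8912
v/c = √(0.8912) = 0.9440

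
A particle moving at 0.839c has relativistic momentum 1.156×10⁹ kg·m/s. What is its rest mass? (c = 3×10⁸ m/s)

γ = 1/√(1 - 0.839²) = 1.838
v = 0.839 × 3×10⁸ = 2.517×10⁸ m/s
m = p/(γv) = 1.156×10⁹/(1.838 × 2.517×10⁸) = 2.499 kg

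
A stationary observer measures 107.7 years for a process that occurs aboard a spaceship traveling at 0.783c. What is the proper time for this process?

Dilated time Δt = 107.7 years
γ = 1/√(1 - 0.783²) = 1.6077
Δt₀ = Δt/γ = 107.7/1.6077 = 66.99 years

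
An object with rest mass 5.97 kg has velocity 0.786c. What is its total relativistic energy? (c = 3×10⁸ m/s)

γ = 1/√(1 - 0.786²) = 1.6175
mc² = 5.97 × (3×10⁸)² = 5.373×10¹⁷ J
E = γmc² = 1.6175 × 5.373×10¹⁷ = 8.691×10¹⁷ J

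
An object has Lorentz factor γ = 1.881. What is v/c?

From γ = 1/√(1 - v²/c²):
1/γ² = 1/1.881² = 0.2826
v²/c² = 1 - 0.2826 = 0.7174
v/c = √(0.7174) = 0.8470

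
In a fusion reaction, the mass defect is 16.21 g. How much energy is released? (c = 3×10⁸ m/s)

Convert mass defect: Δm = 16.21 g = 0.01621 kg
E = Δm·c² = 0.01621 × (3×10⁸)²
= 0.01621 × 9×10¹⁶ = 1.459×10¹⁵ J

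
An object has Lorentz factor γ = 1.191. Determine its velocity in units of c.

From γ = 1/√(1 - v²/c²):
1/γ² = 1/1.191² = 0.70498
v²/c² = 1 - 0.70498 = 0.29502
v/c = √(0.29502) = 0.5432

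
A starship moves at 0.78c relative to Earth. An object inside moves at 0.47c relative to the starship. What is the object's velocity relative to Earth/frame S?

u = (u' + v)/(1 + u'v/c²)
Numerator: 0.47 + 0.78 = 1.25
Denominator: 1 + 0.3666 = 1.3666
u = 1.25/1.3666 = 0.9147c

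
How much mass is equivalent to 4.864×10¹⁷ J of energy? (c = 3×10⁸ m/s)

From E = mc², we get m = E/c²
c² = (3×10⁸)² = 9×10¹⁶ m²/s²
m = 4.864×10¹⁷ / 9×10¹⁶ = 5.404 kg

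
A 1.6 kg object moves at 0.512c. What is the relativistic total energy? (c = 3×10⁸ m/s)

γ = 1/√(1 - 0.512²) = 1.164
mc² = 1.6 × (3×10⁸)² = 1.440×10¹⁷ J
E = γmc² = 1.164 × 1.440×10¹⁷ = 1.676×10¹⁷ J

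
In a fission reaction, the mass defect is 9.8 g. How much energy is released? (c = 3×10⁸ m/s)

Convert mass defect: Δm = 9.8 g = 0.0098 kg
E = Δm·c² = 0.0098 × (3×10⁸)²
= 0.0098 × 9×10¹⁶ = 8.820×10¹⁴ J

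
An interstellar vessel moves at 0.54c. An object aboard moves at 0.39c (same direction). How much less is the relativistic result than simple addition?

Classical: u' + v = 0.39 + 0.54 = 0.93c
Relativistic: u = (0.39 + 0.54)/(1 + 0.2106) = 0.93/1.2106 = 0.7682c
Difference: 0.93 - 0.7682 = 0.1618c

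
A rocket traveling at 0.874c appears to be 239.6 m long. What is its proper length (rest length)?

Contracted length L = 239.6 m
γ = 1/√(1 - 0.874²) = 2.058
L₀ = γL = 2.058 × 239.6 = 493.1 m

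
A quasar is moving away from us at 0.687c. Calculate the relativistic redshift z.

β = 0.687
(1+β)/(1-β) = 1.687/0.313 = 5.390
√(5.390) = 2.322
z = 2.322 - 1 = 1.322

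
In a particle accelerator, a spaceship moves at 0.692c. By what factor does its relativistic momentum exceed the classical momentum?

p_rel = γmv, p_class = mv
Ratio = γ = 1/√(1 - 0.692²)
= 1/√(0.521136) = 1.385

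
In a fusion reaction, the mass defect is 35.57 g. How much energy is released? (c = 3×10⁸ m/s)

Convert mass defect: Δm = 35.57 g = 0.03557 kg
E = Δm·c² = 0.03557 × (3×10⁸)²
= 0.03557 × 9×10¹⁶ = 3.201×10¹⁵ J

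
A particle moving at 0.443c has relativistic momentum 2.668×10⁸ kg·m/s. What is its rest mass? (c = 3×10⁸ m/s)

γ = 1/√(1 - 0.443²) = 1.115
v = 0.443 × 3×10⁸ = 1.329×10⁸ m/s
m = p/(γv) = 2.668×10⁸/(1.115 × 1.329×10⁸) = 1.800 kg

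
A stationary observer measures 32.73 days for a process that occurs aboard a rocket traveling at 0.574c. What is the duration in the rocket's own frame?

Dilated time Δt = 32.73 days
γ = 1/√(1 - 0.574²) = 1.2212
Δt₀ = Δt/γ = 32.73/1.2212 = 26.80 days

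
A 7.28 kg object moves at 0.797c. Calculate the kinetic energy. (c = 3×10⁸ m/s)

γ = 1/√(1 - 0.797²) = 1.6557
γ - 1 = 0.6557
KE = (γ-1)mc² = 0.6557 × 7.28 × (3×10⁸)² = 4.296×10¹⁷ J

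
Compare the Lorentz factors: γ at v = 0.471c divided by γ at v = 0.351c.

γ₁ = 1/√(1 - 0.471²) = 1.13362
γ₂ = 1/√(1 - 0.351²) = 1.06795
γ₁/γ₂ = 1.13362/1.06795 = 1.061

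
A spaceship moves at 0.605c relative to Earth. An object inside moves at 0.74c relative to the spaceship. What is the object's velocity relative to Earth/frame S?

u = (u' + v)/(1 + u'v/c²)
Numerator: 0.74 + 0.605 = 1.345
Denominator: 1 + 0.4477 = 1.4477
u = 1.345/1.4477 = 0.9291c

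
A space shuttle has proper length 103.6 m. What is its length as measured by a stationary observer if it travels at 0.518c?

Proper length L₀ = 103.6 m
γ = 1/√(1 - 0.518²) = 1.169
L = L₀/γ = 103.6/1.169 = 88.62 m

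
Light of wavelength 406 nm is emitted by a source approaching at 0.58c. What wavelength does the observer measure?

β = 0.58
Wavelength Doppler factor = √(0.42/1.58) = √(0.2658) = 0.5156
λ_obs = 406 × 0.5156 = 209.3 nm (blueshift)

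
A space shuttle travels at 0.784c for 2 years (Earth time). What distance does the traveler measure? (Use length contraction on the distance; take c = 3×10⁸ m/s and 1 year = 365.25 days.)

Earth distance: d = v × t = 0.784c × 2 yr = 1.4845×10¹⁶ m
γ = 1.6109
d' = d/γ = 1.4845×10¹⁶/1.6109 = 9.215×10¹⁵ m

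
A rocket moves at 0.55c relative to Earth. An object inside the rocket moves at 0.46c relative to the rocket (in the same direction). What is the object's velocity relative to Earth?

u = (u' + v)/(1 + u'v/c²)
Numerator: 0.46 + 0.55 = 1.01
Denominator: 1 + 0.253 = 1.253
u = 1.01/1.253 = 0.8061c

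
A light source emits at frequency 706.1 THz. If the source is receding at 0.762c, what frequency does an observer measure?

β = v/c = 0.762
(1-β)/(1+β) = 0.238/1.762 = 0.13507
Doppler factor = √(0.13507) = 0.3675
f_obs = 706.1 × 0.3675 = 259.5 THz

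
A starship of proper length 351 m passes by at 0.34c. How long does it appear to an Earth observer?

Proper length L₀ = 351 m
γ = 1/√(1 - 0.34²) = 1.0633
L = L₀/γ = 351/1.0633 = 330.1 m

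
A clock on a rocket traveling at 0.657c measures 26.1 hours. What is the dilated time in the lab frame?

Proper time Δt₀ = 26.1 hours
γ = 1/√(1 - 0.657²) = 1.3265
Δt = γΔt₀ = 1.3265 × 26.1 = 34.62 hours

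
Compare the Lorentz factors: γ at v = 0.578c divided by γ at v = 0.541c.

γ₁ = 1/√(1 - 0.578²) = 1.2254
γ₂ = 1/√(1 - 0.541²) = 1.1890
γ₁/γ₂ = 1.2254/1.1890 = 1.031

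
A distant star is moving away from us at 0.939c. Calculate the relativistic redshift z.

β = 0.939
(1+β)/(1-β) = 1.939/0.061 = 31.79
√(31.79) = 5.638
z = 5.638 - 1 = 4.638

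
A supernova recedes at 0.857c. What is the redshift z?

β = 0.857
(1+β)/(1-β) = 1.857/0.143 = 12.99
√(12.99) = 3.604
z = 3.604 - 1 = 2.604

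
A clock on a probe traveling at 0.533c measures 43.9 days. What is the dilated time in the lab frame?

Proper time Δt₀ = 43.9 days
γ = 1/√(1 - 0.533²) = 1.18187
Δt = γΔt₀ = 1.18187 × 43.9 = 51.88 days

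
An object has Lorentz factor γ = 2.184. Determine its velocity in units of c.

From γ = 1/√(1 - v²/c²):
1/γ² = 1/2.184² = 0.2096
v²/c² = 1 - 0.2096 = 0.7904
v/c = √(0.7904) = 0.8890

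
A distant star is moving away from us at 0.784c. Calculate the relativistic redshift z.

β = 0.784
(1+β)/(1-β) = 1.784/0.216 = 8.259
√(8.259) = 2.874
z = 2.874 - 1 = 1.874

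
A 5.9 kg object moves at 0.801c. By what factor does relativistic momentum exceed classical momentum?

p_rel = γmv, p_class = mv
Ratio = γ = 1/√(1 - 0.801²) = 1.670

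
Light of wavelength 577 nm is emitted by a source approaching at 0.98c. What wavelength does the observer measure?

β = 0.98
Wavelength Doppler factor = √(0.02/1.98) = √(0.01010) = 0.1005
λ_obs = 577 × 0.1005 = 57.99 nm (blueshift)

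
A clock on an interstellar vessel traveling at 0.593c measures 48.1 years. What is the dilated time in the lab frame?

Proper time Δt₀ = 48.1 years
γ = 1/√(1 - 0.593²) = 1.242
Δt = γΔt₀ = 1.242 × 48.1 = 59.74 years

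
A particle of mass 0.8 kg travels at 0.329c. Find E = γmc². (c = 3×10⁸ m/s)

γ = 1/√(1 - 0.329²) = 1.05895
mc² = 0.8 × (3×10⁸)² = 7.200×10¹⁶ J
E = γmc² = 1.05895 × 7.200×10¹⁶ = 7.624×10¹⁶ J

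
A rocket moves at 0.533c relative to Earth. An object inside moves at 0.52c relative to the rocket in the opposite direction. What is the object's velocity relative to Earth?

Object's velocity in rocket frame is u' = -0.52c
u = (u' + v)/(1 + u'v/c²) = (v - 0.52)/(1 - 0.52·v/c²)
Numerator: 0.533 - 0.52 = 0.013
Denominator: 1 - 0.27716 = 0.72284
u = 0.013/0.72284 = 0.01798c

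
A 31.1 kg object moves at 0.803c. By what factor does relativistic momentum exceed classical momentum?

p_rel = γmv, p_class = mv
Ratio = γ = 1/√(1 - 0.803²) = 1.678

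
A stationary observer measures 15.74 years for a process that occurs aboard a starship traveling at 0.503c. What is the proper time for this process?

Dilated time Δt = 15.74 years
γ = 1/√(1 - 0.503²) = 1.157
Δt₀ = Δt/γ = 15.74/1.157 = 13.60 years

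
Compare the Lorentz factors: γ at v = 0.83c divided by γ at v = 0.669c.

γ₁ = 1/√(1 - 0.83²) = 1.793
γ₂ = 1/√(1 - 0.669²) = 1.345
γ₁/γ₂ = 1.793/1.345 = 1.333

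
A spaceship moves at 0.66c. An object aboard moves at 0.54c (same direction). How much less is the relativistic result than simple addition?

Classical: u' + v = 0.54 + 0.66 = 1.2c
Relativistic: u = (0.54 + 0.66)/(1 + 0.3564) = 1.2/1.3564 = 0.8847c
Difference: 1.2 - 0.8847 = 0.3153c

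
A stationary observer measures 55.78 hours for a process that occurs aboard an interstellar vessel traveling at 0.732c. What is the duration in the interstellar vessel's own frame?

Dilated time Δt = 55.78 hours
γ = 1/√(1 - 0.732²) = 1.468
Δt₀ = Δt/γ = 55.78/1.468 = 38.00 hours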